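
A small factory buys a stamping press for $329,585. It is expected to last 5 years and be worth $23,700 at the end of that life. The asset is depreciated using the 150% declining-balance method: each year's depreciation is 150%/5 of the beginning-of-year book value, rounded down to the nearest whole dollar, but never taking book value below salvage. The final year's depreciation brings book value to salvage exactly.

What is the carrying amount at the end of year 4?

$79,134

Depreciable base = $329,585 − $23,700 = $305,885.
Year 1: ⌊$329,585 × 150%/5⌋ = $98,875. Book value $230,710.
Year 2: ⌊$230,710 × 150%/5⌋ = $69,213. Book value $161,497.
Year 3: ⌊$161,497 × 150%/5⌋ = $48,449. Book value $113,048.
Year 4: ⌊$113,048 × 150%/5⌋ = $33,914. Book value $79,134.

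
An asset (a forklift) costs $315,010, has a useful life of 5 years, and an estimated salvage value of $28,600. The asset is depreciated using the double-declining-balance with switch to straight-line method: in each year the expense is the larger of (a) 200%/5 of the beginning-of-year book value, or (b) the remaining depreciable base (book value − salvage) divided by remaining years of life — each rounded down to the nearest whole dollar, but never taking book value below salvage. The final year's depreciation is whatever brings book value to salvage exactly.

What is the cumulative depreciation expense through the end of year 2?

Depreciable base = $315,010 − $28,600 = $286,410.
Year 1: DB = ⌊$315,010 × 200%/5⌋ = $126,004; SL = ⌊$286,410/5⌋ = $57,282 → take DB $126,004. Book value $189,006.
Year 2: DB = ⌊$189,006 × 200%/5⌋ = $75,602; SL = ⌊$160,406/4⌋ = $40,101 → take DB $75,602. Book value $113,404.
Accumulated through year 2 = $315,010 − $113,404 = $201,606.

$201,606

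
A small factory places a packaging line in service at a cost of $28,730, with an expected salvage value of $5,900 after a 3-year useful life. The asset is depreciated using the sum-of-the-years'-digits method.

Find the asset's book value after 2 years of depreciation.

$9,705

Depreciable base = $28,730 − $5,900 = $22,830.
Sum of the years' digits = 3+2+1 = 6.
Year 1: $22,830 × 3/6 = $11,415. Book value $17,315.
Year 2: $22,830 × 2/6 = $7,610. Book value $9,705.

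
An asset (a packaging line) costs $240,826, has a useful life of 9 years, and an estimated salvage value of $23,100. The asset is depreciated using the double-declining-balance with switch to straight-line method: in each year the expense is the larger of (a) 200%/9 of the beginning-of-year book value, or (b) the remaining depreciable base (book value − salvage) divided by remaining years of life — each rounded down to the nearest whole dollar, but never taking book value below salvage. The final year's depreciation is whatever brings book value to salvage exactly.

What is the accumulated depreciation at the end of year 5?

Depreciable base = $240,826 − $23,100 = $217,726.
Year 1: DB = ⌊$240,826 × 200%/9⌋ = $53,516; SL = ⌊$217,726/9⌋ = $24,191 → take DB $53,516. Book value $187,310.
Year 2: DB = ⌊$187,310 × 200%/9⌋ = $41,624; SL = ⌊$164,210/8⌋ = $20,526 → take DB $41,624. Book value $145,686.
Year 3: DB = ⌊$145,686 × 200%/9⌋ = $32,374; SL = ⌊$122,586/7⌋ = $17,512 → take DB $32,374. Book value $113,312.
Year 4: DB = ⌊$113,312 × 200%/9⌋ = $25,180; SL = ⌊$90,212/6⌋ = $15,035 → take DB $25,180. Book value $88,132.
Year 5: DB = ⌊$88,132 × 200%/9⌋ = $19,584; SL = ⌊$65,032/5⌋ = $13,006 → take DB $19,584. Book value $68,548.
Accumulated through year 5 = $240,826 − $68,548 = $172,278.

$172,278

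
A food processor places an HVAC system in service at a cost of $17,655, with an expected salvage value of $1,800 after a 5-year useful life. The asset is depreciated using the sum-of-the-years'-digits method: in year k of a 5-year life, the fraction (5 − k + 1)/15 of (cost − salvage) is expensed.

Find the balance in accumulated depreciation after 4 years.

Depreciable base = $17,655 − $1,800 = $15,855.
Sum of the years' digits = 5+4+3+2+1 = 15.
Year 1: $15,855 × 5/15 = $5,285. Book value $12,370.
Year 2: $15,855 × 4/15 = $4,228. Book value $8,142.
Year 3: $15,855 × 3/15 = $3,171. Book value $4,971.
Year 4: $15,855 × 2/15 = $2,114. Book value $2,857.
Accumulated through year 4 = $17,655 − $2,857 = $14,798.

$14,798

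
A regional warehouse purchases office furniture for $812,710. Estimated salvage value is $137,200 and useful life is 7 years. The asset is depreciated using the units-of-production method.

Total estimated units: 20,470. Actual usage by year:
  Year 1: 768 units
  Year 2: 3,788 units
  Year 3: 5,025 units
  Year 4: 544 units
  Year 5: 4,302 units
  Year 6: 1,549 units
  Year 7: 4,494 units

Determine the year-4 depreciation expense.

Depreciable base = $812,710 − $137,200 = $675,510.
Rate = $675,510 / 20,470 units = $33 per unit.
Year 1: 768 × $33 = $25,344. Book value $787,366.
Year 2: 3,788 × $33 = $125,004. Book value $662,362.
Year 3: 5,025 × $33 = $165,825. Book value $496,537.
Year 4: 544 × $33 = $17,952. Book value $478,585.

$17,952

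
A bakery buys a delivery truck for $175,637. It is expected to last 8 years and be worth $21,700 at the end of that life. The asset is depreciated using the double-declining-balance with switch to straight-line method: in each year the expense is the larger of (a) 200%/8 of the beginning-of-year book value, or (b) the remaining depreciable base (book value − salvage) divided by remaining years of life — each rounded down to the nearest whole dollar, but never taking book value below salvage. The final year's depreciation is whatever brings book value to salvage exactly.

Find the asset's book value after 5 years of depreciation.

Depreciable base = $175,637 − $21,700 = $153,937.
Year 1: DB = ⌊$175,637 × 200%/8⌋ = $43,909; SL = ⌊$153,937/8⌋ = $19,242 → take DB $43,909. Book value $131,728.
Year 2: DB = ⌊$131,728 × 200%/8⌋ = $32,932; SL = ⌊$110,028/7⌋ = $15,718 → take DB $32,932. Book value $98,796.
Year 3: DB = ⌊$98,796 × 200%/8⌋ = $24,699; SL = ⌊$77,096/6⌋ = $12,849 → take DB $24,699. Book value $74,097.
Year 4: DB = ⌊$74,097 × 200%/8⌋ = $18,524; SL = ⌊$52,397/5⌋ = $10,479 → take DB $18,524. Book value $55,573.
Year 5: DB = ⌊$55,573 × 200%/8⌋ = $13,893; SL = ⌊$33,873/4⌋ = $8,468 → take DB $13,893. Book value $41,680.

$41,680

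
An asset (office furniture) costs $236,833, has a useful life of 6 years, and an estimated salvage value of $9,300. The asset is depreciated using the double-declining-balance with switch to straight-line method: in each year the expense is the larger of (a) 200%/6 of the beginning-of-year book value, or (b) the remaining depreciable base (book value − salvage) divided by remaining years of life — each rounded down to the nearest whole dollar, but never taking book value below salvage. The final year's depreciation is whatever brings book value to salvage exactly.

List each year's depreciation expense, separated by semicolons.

$78,944; $52,629; $35,086; $23,391; $18,741; $18,742

Depreciable base = $236,833 − $9,300 = $227,533.
Year 1: DB = ⌊$236,833 × 200%/6⌋ = $78,944; SL = ⌊$227,533/6⌋ = $37,922 → take DB $78,944. Book value $157,889.
Year 2: DB = ⌊$157,889 × 200%/6⌋ = $52,629; SL = ⌊$148,589/5⌋ = $29,717 → take DB $52,629. Book value $105,260.
Year 3: DB = ⌊$105,260 × 200%/6⌋ = $35,086; SL = ⌊$95,960/4⌋ = $23,990 → take DB $35,086. Book value $70,174.
Year 4: DB = ⌊$70,174 × 200%/6⌋ = $23,391; SL = ⌊$60,874/3⌋ = $20,291 → take DB $23,391. Book value $46,783.
Year 5: DB = ⌊$46,783 × 200%/6⌋ = $15,594; SL = ⌊$37,483/2⌋ = $18,741 → take SL $18,741. Book value $28,042.
Year 6 (final): $28,042 − $9,300 = $18,742. Book value $9,300.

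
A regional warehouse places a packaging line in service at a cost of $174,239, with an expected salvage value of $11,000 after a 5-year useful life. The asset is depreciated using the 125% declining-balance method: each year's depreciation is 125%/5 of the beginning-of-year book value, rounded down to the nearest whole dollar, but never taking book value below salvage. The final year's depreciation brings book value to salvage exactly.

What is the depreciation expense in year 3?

Depreciable base = $174,239 − $11,000 = $163,239.
Year 1: ⌊$174,239 × 125%/5⌋ = $43,559. Book value $130,680.
Year 2: ⌊$130,680 × 125%/5⌋ = $32,670. Book value $98,010.
Year 3: ⌊$98,010 × 125%/5⌋ = $24,502. Book value $73,508.

$24,502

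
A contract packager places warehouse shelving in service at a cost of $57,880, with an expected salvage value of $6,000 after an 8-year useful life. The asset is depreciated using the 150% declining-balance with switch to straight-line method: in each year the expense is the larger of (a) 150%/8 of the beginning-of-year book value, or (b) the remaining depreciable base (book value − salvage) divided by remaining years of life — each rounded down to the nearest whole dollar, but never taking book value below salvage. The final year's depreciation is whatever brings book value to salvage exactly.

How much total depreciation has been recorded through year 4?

$32,654

Depreciable base = $57,880 − $6,000 = $51,880.
Year 1: DB = ⌊$57,880 × 150%/8⌋ = $10,852; SL = ⌊$51,880/8⌋ = $6,485 → take DB $10,852. Book value $47,028.
Year 2: DB = ⌊$47,028 × 150%/8⌋ = $8,817; SL = ⌊$41,028/7⌋ = $5,861 → take DB $8,817. Book value $38,211.
Year 3: DB = ⌊$38,211 × 150%/8⌋ = $7,164; SL = ⌊$32,211/6⌋ = $5,368 → take DB $7,164. Book value $31,047.
Year 4: DB = ⌊$31,047 × 150%/8⌋ = $5,821; SL = ⌊$25,047/5⌋ = $5,009 → take DB $5,821. Book value $25,226.
Accumulated through year 4 = $57,880 − $25,226 = $32,654.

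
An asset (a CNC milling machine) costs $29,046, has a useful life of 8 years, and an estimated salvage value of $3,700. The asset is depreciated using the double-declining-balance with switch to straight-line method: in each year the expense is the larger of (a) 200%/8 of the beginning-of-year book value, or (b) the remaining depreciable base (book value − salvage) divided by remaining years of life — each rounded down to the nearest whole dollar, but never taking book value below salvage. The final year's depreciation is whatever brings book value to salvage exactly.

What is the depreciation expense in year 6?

Depreciable base = $29,046 − $3,700 = $25,346.
Year 1: DB = ⌊$29,046 × 200%/8⌋ = $7,261; SL = ⌊$25,346/8⌋ = $3,168 → take DB $7,261. Book value $21,785.
Year 2: DB = ⌊$21,785 × 200%/8⌋ = $5,446; SL = ⌊$18,085/7⌋ = $2,583 → take DB $5,446. Book value $16,339.
Year 3: DB = ⌊$16,339 × 200%/8⌋ = $4,084; SL = ⌊$12,639/6⌋ = $2,106 → take DB $4,084. Book value $12,255.
Year 4: DB = ⌊$12,255 × 200%/8⌋ = $3,063; SL = ⌊$8,555/5⌋ = $1,711 → take DB $3,063. Book value $9,192.
Year 5: DB = ⌊$9,192 × 200%/8⌋ = $2,298; SL = ⌊$5,492/4⌋ = $1,373 → take DB $2,298. Book value $6,894.
Year 6: DB = ⌊$6,894 × 200%/8⌋ = $1,723; SL = ⌊$3,194/3⌋ = $1,064 → take DB $1,723. Book value $5,171.

$1,723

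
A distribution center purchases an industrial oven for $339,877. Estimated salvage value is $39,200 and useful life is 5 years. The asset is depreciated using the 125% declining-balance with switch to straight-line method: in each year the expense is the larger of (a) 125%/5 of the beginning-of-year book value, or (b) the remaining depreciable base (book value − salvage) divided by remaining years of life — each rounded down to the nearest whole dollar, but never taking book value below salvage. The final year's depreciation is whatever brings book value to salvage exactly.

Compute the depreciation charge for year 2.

Depreciable base = $339,877 − $39,200 = $300,677.
Year 1: DB = ⌊$339,877 × 125%/5⌋ = $84,969; SL = ⌊$300,677/5⌋ = $60,135 → take DB $84,969. Book value $254,908.
Year 2: DB = ⌊$254,908 × 125%/5⌋ = $63,727; SL = ⌊$215,708/4⌋ = $53,927 → take DB $63,727. Book value $191,181.

$63,727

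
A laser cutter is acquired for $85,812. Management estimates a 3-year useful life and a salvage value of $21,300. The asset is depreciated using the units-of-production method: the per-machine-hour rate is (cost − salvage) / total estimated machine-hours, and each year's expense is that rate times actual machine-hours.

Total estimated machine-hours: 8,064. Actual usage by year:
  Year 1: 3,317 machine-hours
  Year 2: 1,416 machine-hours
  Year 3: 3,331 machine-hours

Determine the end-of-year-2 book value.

$47,948

Depreciable base = $85,812 − $21,300 = $64,512.
Rate = $64,512 / 8,064 machine-hours = $8 per machine-hour.
Year 1: 3,317 × $8 = $26,536. Book value $59,276.
Year 2: 1,416 × $8 = $11,328. Book value $47,948.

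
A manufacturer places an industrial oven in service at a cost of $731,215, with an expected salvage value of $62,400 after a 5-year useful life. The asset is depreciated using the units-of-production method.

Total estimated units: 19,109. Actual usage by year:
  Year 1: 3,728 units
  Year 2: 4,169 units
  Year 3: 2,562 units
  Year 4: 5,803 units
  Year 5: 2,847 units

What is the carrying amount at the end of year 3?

$365,150

Depreciable base = $731,215 − $62,400 = $668,815.
Rate = $668,815 / 19,109 units = $35 per unit.
Year 1: 3,728 × $35 = $130,480. Book value $600,735.
Year 2: 4,169 × $35 = $145,915. Book value $454,820.
Year 3: 2,562 × $35 = $89,670. Book value $365,150.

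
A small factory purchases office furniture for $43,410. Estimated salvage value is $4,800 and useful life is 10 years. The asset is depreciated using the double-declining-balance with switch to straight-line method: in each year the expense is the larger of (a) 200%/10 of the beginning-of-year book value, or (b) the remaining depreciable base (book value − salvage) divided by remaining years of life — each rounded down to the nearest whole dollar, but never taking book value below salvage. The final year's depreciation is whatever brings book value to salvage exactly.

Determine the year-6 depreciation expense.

$2,845

Depreciable base = $43,410 − $4,800 = $38,610.
Year 1: DB = ⌊$43,410 × 200%/10⌋ = $8,682; SL = ⌊$38,610/10⌋ = $3,861 → take DB $8,682. Book value $34,728.
Year 2: DB = ⌊$34,728 × 200%/10⌋ = $6,945; SL = ⌊$29,928/9⌋ = $3,325 → take DB $6,945. Book value $27,783.
Year 3: DB = ⌊$27,783 × 200%/10⌋ = $5,556; SL = ⌊$22,983/8⌋ = $2,872 → take DB $5,556. Book value $22,227.
Year 4: DB = ⌊$22,227 × 200%/10⌋ = $4,445; SL = ⌊$17,427/7⌋ = $2,489 → take DB $4,445. Book value $17,782.
Year 5: DB = ⌊$17,782 × 200%/10⌋ = $3,556; SL = ⌊$12,982/6⌋ = $2,163 → take DB $3,556. Book value $14,226.
Year 6: DB = ⌊$14,226 × 200%/10⌋ = $2,845; SL = ⌊$9,426/5⌋ = $1,885 → take DB $2,845. Book value $11,381.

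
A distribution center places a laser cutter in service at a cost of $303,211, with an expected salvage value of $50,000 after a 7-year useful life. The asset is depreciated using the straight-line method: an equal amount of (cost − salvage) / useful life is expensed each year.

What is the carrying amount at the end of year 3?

Depreciable base = $303,211 − $50,000 = $253,211.
Annual expense = $253,211 / 7 = $36,173.
End of year 1: book value $267,038.
End of year 2: book value $230,865.
End of year 3: book value $194,692.

$194,692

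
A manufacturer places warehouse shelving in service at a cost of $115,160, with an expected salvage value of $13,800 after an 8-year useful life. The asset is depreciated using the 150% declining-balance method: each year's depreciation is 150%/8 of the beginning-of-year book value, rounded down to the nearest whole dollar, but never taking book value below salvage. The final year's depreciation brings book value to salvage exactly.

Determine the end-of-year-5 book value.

Depreciable base = $115,160 − $13,800 = $101,360.
Year 1: ⌊$115,160 × 150%/8⌋ = $21,592. Book value $93,568.
Year 2: ⌊$93,568 × 150%/8⌋ = $17,544. Book value $76,024.
Year 3: ⌊$76,024 × 150%/8⌋ = $14,254. Book value $61,770.
Year 4: ⌊$61,770 × 150%/8⌋ = $11,581. Book value $50,189.
Year 5: ⌊$50,189 × 150%/8⌋ = $9,410. Book value $40,779.

$40,779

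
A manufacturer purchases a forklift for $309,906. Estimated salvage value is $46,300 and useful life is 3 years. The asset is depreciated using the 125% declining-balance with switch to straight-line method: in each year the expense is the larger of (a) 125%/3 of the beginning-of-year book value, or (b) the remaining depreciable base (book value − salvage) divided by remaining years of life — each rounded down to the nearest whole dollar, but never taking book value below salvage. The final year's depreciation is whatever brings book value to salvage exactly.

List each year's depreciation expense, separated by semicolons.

Depreciable base = $309,906 − $46,300 = $263,606.
Year 1: DB = ⌊$309,906 × 125%/3⌋ = $129,127; SL = ⌊$263,606/3⌋ = $87,868 → take DB $129,127. Book value $180,779.
Year 2: DB = ⌊$180,779 × 125%/3⌋ = $75,324; SL = ⌊$134,479/2⌋ = $67,239 → take DB $75,324. Book value $105,455.
Year 3 (final): $105,455 − $46,300 = $59,155. Book value $46,300.

$129,127; $75,324; $59,155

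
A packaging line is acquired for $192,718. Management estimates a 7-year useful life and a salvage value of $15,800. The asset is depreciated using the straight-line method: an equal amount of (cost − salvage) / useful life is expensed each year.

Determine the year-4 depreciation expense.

$25,274

Depreciable base = $192,718 − $15,800 = $176,918.
Annual expense = $176,918 / 7 = $25,274.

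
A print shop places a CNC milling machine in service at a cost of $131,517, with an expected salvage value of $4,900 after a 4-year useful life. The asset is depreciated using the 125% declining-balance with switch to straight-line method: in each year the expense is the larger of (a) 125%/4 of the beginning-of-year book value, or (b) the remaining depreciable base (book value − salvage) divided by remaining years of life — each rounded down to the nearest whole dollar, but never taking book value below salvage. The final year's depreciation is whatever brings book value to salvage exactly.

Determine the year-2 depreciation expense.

$28,506

Depreciable base = $131,517 − $4,900 = $126,617.
Year 1: DB = ⌊$131,517 × 125%/4⌋ = $41,099; SL = ⌊$126,617/4⌋ = $31,654 → take DB $41,099. Book value $90,418.
Year 2: DB = ⌊$90,418 × 125%/4⌋ = $28,255; SL = ⌊$85,518/3⌋ = $28,506 → take SL $28,506. Book value $61,912.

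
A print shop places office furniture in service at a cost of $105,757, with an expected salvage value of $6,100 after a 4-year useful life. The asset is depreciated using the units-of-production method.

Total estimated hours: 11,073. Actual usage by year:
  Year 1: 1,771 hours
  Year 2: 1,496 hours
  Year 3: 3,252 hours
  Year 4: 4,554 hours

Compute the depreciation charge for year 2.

Depreciable base = $105,757 − $6,100 = $99,657.
Rate = $99,657 / 11,073 hours = $9 per hour.
Year 1: 1,771 × $9 = $15,939. Book value $89,818.
Year 2: 1,496 × $9 = $13,464. Book value $76,354.

$13,464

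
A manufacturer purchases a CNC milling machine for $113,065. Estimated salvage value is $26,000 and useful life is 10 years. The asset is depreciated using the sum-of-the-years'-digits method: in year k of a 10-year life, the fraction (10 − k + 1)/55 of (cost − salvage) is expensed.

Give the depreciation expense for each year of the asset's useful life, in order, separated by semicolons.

$15,830; $14,247; $12,664; $11,081; $9,498; $7,915; $6,332; $4,749; $3,166; $1,583

Depreciable base = $113,065 − $26,000 = $87,065.
Sum of the years' digits = 10+9+8+7+6+5+4+3+2+1 = 55.
Year 1: $87,065 × 10/55 = $15,830. Book value $97,235.
Year 2: $87,065 × 9/55 = $14,247. Book value $82,988.
Year 3: $87,065 × 8/55 = $12,664. Book value $70,324.
Year 4: $87,065 × 7/55 = $11,081. Book value $59,243.
Year 5: $87,065 × 6/55 = $9,498. Book value $49,745.
Year 6: $87,065 × 5/55 = $7,915. Book value $41,830.
Year 7: $87,065 × 4/55 = $6,332. Book value $35,498.
Year 8: $87,065 × 3/55 = $4,749. Book value $30,749.
Year 9: $87,065 × 2/55 = $3,166. Book value $27,583.
Year 10: $87,065 × 1/55 = $1,583. Book value $26,000.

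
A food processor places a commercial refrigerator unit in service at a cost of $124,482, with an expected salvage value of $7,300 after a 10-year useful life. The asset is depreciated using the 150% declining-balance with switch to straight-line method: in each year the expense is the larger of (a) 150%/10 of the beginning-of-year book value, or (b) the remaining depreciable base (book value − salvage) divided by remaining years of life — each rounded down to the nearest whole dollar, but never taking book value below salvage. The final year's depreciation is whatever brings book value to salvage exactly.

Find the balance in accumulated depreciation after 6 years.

Depreciable base = $124,482 − $7,300 = $117,182.
Year 1: DB = ⌊$124,482 × 150%/10⌋ = $18,672; SL = ⌊$117,182/10⌋ = $11,718 → take DB $18,672. Book value $105,810.
Year 2: DB = ⌊$105,810 × 150%/10⌋ = $15,871; SL = ⌊$98,510/9⌋ = $10,945 → take DB $15,871. Book value $89,939.
Year 3: DB = ⌊$89,939 × 150%/10⌋ = $13,490; SL = ⌊$82,639/8⌋ = $10,329 → take DB $13,490. Book value $76,449.
Year 4: DB = ⌊$76,449 × 150%/10⌋ = $11,467; SL = ⌊$69,149/7⌋ = $9,878 → take DB $11,467. Book value $64,982.
Year 5: DB = ⌊$64,982 × 150%/10⌋ = $9,747; SL = ⌊$57,682/6⌋ = $9,613 → take DB $9,747. Book value $55,235.
Year 6: DB = ⌊$55,235 × 150%/10⌋ = $8,285; SL = ⌊$47,935/5⌋ = $9,587 → take SL $9,587. Book value $45,648.
Accumulated through year 6 = $124,482 − $45,648 = $78,834.

$78,834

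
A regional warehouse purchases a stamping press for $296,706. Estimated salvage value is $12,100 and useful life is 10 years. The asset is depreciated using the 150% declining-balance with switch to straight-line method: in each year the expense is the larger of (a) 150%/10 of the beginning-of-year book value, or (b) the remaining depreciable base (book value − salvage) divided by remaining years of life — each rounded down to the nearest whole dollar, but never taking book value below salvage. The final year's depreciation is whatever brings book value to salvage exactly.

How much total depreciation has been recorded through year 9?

$260,808

Depreciable base = $296,706 − $12,100 = $284,606.
Year 1: DB = ⌊$296,706 × 150%/10⌋ = $44,505; SL = ⌊$284,606/10⌋ = $28,460 → take DB $44,505. Book value $252,201.
Year 2: DB = ⌊$252,201 × 150%/10⌋ = $37,830; SL = ⌊$240,101/9⌋ = $26,677 → take DB $37,830. Book value $214,371.
Year 3: DB = ⌊$214,371 × 150%/10⌋ = $32,155; SL = ⌊$202,271/8⌋ = $25,283 → take DB $32,155. Book value $182,216.
Year 4: DB = ⌊$182,216 × 150%/10⌋ = $27,332; SL = ⌊$170,116/7⌋ = $24,302 → take DB $27,332. Book value $154,884.
Year 5: DB = ⌊$154,884 × 150%/10⌋ = $23,232; SL = ⌊$142,784/6⌋ = $23,797 → take SL $23,797. Book value $131,087.
Year 6: DB = ⌊$131,087 × 150%/10⌋ = $19,663; SL = ⌊$118,987/5⌋ = $23,797 → take SL $23,797. Book value $107,290.
Year 7: DB = ⌊$107,290 × 150%/10⌋ = $16,093; SL = ⌊$95,190/4⌋ = $23,797 → take SL $23,797. Book value $83,493.
Year 8: DB = ⌊$83,493 × 150%/10⌋ = $12,523; SL = ⌊$71,393/3⌋ = $23,797 → take SL $23,797. Book value $59,696.
Year 9: DB = ⌊$59,696 × 150%/10⌋ = $8,954; SL = ⌊$47,596/2⌋ = $23,798 → take SL $23,798. Book value $35,898.
Accumulated through year 9 = $296,706 − $35,898 = $260,808.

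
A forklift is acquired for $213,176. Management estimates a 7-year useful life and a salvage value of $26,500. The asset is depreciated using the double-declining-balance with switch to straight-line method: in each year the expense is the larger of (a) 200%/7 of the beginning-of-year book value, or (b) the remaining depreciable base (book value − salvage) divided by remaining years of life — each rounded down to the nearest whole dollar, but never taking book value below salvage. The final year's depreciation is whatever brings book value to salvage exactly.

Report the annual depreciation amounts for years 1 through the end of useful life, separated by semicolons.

$60,907; $43,505; $31,075; $22,196; $15,855; $11,325; $1,813

Depreciable base = $213,176 − $26,500 = $186,676.
Year 1: DB = ⌊$213,176 × 200%/7⌋ = $60,907; SL = ⌊$186,676/7⌋ = $26,668 → take DB $60,907. Book value $152,269.
Year 2: DB = ⌊$152,269 × 200%/7⌋ = $43,505; SL = ⌊$125,769/6⌋ = $20,961 → take DB $43,505. Book value $108,764.
Year 3: DB = ⌊$108,764 × 200%/7⌋ = $31,075; SL = ⌊$82,264/5⌋ = $16,452 → take DB $31,075. Book value $77,689.
Year 4: DB = ⌊$77,689 × 200%/7⌋ = $22,196; SL = ⌊$51,189/4⌋ = $12,797 → take DB $22,196. Book value $55,493.
Year 5: DB = ⌊$55,493 × 200%/7⌋ = $15,855; SL = ⌊$28,993/3⌋ = $9,664 → take DB $15,855. Book value $39,638.
Year 6: DB = ⌊$39,638 × 200%/7⌋ = $11,325; SL = ⌊$13,138/2⌋ = $6,569 → take DB $11,325. Book value $28,313.
Year 7 (final): $28,313 − $26,500 = $1,813. Book value $26,500.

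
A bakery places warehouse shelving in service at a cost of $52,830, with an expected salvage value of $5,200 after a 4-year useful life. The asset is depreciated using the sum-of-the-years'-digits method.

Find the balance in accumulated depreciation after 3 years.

Depreciable base = $52,830 − $5,200 = $47,630.
Sum of the years' digits = 4+3+2+1 = 10.
Year 1: $47,630 × 4/10 = $19,052. Book value $33,778.
Year 2: $47,630 × 3/10 = $14,289. Book value $19,489.
Year 3: $47,630 × 2/10 = $9,526. Book value $9,963.
Accumulated through year 3 = $52,830 − $9,963 = $42,867.

$42,867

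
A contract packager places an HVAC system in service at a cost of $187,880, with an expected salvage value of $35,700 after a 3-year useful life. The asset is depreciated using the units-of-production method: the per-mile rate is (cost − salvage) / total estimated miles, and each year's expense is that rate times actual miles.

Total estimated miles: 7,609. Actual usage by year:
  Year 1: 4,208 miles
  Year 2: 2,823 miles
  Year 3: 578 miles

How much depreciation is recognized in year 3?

Depreciable base = $187,880 − $35,700 = $152,180.
Rate = $152,180 / 7,609 miles = $20 per mile.
Year 1: 4,208 × $20 = $84,160. Book value $103,720.
Year 2: 2,823 × $20 = $56,460. Book value $47,260.
Year 3: 578 × $20 = $11,560. Book value $35,700.

$11,560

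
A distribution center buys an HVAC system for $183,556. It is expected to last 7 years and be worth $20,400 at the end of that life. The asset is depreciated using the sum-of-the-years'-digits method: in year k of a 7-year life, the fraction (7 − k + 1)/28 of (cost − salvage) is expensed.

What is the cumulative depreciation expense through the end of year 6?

$157,329

Depreciable base = $183,556 − $20,400 = $163,156.
Sum of the years' digits = 7+6+5+4+3+2+1 = 28.
Year 1: $163,156 × 7/28 = $40,789. Book value $142,767.
Year 2: $163,156 × 6/28 = $34,962. Book value $107,805.
Year 3: $163,156 × 5/28 = $29,135. Book value $78,670.
Year 4: $163,156 × 4/28 = $23,308. Book value $55,362.
Year 5: $163,156 × 3/28 = $17,481. Book value $37,881.
Year 6: $163,156 × 2/28 = $11,654. Book value $26,227.
Accumulated through year 6 = $183,556 − $26,227 = $157,329.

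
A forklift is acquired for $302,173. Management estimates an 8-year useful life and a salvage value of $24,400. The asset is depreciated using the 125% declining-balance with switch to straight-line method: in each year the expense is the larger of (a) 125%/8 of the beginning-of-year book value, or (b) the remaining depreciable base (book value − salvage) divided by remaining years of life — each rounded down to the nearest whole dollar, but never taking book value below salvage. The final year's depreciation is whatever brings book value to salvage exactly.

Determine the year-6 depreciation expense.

$31,422

Depreciable base = $302,173 − $24,400 = $277,773.
Year 1: DB = ⌊$302,173 × 125%/8⌋ = $47,214; SL = ⌊$277,773/8⌋ = $34,721 → take DB $47,214. Book value $254,959.
Year 2: DB = ⌊$254,959 × 125%/8⌋ = $39,837; SL = ⌊$230,559/7⌋ = $32,937 → take DB $39,837. Book value $215,122.
Year 3: DB = ⌊$215,122 × 125%/8⌋ = $33,612; SL = ⌊$190,722/6⌋ = $31,787 → take DB $33,612. Book value $181,510.
Year 4: DB = ⌊$181,510 × 125%/8⌋ = $28,360; SL = ⌊$157,110/5⌋ = $31,422 → take SL $31,422. Book value $150,088.
Year 5: DB = ⌊$150,088 × 125%/8⌋ = $23,451; SL = ⌊$125,688/4⌋ = $31,422 → take SL $31,422. Book value $118,666.
Year 6: DB = ⌊$118,666 × 125%/8⌋ = $18,541; SL = ⌊$94,266/3⌋ = $31,422 → take SL $31,422. Book value $87,244.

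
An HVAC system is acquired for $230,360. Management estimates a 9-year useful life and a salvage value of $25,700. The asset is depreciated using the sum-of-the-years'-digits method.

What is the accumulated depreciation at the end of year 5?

Depreciable base = $230,360 − $25,700 = $204,660.
Sum of the years' digits = 9+8+7+6+5+4+3+2+1 = 45.
Year 1: $204,660 × 9/45 = $40,932. Book value $189,428.
Year 2: $204,660 × 8/45 = $36,384. Book value $153,044.
Year 3: $204,660 × 7/45 = $31,836. Book value $121,208.
Year 4: $204,660 × 6/45 = $27,288. Book value $93,920.
Year 5: $204,660 × 5/45 = $22,740. Book value $71,180.
Accumulated through year 5 = $230,360 − $71,180 = $159,180.

$159,180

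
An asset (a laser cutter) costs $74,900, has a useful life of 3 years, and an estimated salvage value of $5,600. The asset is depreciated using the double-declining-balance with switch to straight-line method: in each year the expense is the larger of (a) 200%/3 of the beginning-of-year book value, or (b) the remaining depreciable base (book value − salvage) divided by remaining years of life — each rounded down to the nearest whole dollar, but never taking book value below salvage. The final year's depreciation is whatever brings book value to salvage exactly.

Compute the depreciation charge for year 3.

Depreciable base = $74,900 − $5,600 = $69,300.
Year 1: DB = ⌊$74,900 × 200%/3⌋ = $49,933; SL = ⌊$69,300/3⌋ = $23,100 → take DB $49,933. Book value $24,967.
Year 2: DB = ⌊$24,967 × 200%/3⌋ = $16,644; SL = ⌊$19,367/2⌋ = $9,683 → take DB $16,644. Book value $8,323.
Year 3 (final): $8,323 − $5,600 = $2,723. Book value $5,600.

$2,723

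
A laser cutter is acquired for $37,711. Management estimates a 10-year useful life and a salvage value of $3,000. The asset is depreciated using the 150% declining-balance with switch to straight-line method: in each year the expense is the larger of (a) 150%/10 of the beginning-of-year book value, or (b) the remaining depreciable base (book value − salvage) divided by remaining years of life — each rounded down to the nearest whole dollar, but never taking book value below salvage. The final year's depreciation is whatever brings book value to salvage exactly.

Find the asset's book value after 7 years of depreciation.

Depreciable base = $37,711 − $3,000 = $34,711.
Year 1: DB = ⌊$37,711 × 150%/10⌋ = $5,656; SL = ⌊$34,711/10⌋ = $3,471 → take DB $5,656. Book value $32,055.
Year 2: DB = ⌊$32,055 × 150%/10⌋ = $4,808; SL = ⌊$29,055/9⌋ = $3,228 → take DB $4,808. Book value $27,247.
Year 3: DB = ⌊$27,247 × 150%/10⌋ = $4,087; SL = ⌊$24,247/8⌋ = $3,030 → take DB $4,087. Book value $23,160.
Year 4: DB = ⌊$23,160 × 150%/10⌋ = $3,474; SL = ⌊$20,160/7⌋ = $2,880 → take DB $3,474. Book value $19,686.
Year 5: DB = ⌊$19,686 × 150%/10⌋ = $2,952; SL = ⌊$16,686/6⌋ = $2,781 → take DB $2,952. Book value $16,734.
Year 6: DB = ⌊$16,734 × 150%/10⌋ = $2,510; SL = ⌊$13,734/5⌋ = $2,746 → take SL $2,746. Book value $13,988.
Year 7: DB = ⌊$13,988 × 150%/10⌋ = $2,098; SL = ⌊$10,988/4⌋ = $2,747 → take SL $2,747. Book value $11,241.

$11,241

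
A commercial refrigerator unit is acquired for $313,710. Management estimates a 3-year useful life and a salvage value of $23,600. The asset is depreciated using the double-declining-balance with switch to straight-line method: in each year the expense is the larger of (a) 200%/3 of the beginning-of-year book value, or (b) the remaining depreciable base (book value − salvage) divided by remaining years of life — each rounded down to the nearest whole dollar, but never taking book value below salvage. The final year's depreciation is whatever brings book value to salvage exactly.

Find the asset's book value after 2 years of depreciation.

$34,857

Depreciable base = $313,710 − $23,600 = $290,110.
Year 1: DB = ⌊$313,710 × 200%/3⌋ = $209,140; SL = ⌊$290,110/3⌋ = $96,703 → take DB $209,140. Book value $104,570.
Year 2: DB = ⌊$104,570 × 200%/3⌋ = $69,713; SL = ⌊$80,970/2⌋ = $40,485 → take DB $69,713. Book value $34,857.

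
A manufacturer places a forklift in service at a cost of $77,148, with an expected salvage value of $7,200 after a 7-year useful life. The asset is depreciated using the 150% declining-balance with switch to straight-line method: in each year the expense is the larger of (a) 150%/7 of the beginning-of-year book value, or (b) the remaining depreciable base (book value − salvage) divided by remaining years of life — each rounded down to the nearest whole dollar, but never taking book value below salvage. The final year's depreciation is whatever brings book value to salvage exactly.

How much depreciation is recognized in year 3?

Depreciable base = $77,148 − $7,200 = $69,948.
Year 1: DB = ⌊$77,148 × 150%/7⌋ = $16,531; SL = ⌊$69,948/7⌋ = $9,992 → take DB $16,531. Book value $60,617.
Year 2: DB = ⌊$60,617 × 150%/7⌋ = $12,989; SL = ⌊$53,417/6⌋ = $8,902 → take DB $12,989. Book value $47,628.
Year 3: DB = ⌊$47,628 × 150%/7⌋ = $10,206; SL = ⌊$40,428/5⌋ = $8,085 → take DB $10,206. Book value $37,422.

$10,206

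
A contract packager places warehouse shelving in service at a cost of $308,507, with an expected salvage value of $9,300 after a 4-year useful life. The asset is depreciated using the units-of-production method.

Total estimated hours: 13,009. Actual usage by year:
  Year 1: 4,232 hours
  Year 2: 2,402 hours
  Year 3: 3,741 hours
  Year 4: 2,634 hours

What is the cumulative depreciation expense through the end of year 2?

Depreciable base = $308,507 − $9,300 = $299,207.
Rate = $299,207 / 13,009 hours = $23 per hour.
Year 1: 4,232 × $23 = $97,336. Book value $211,171.
Year 2: 2,402 × $23 = $55,246. Book value $155,925.
Accumulated through year 2 = $308,507 − $155,925 = $152,582.

$152,582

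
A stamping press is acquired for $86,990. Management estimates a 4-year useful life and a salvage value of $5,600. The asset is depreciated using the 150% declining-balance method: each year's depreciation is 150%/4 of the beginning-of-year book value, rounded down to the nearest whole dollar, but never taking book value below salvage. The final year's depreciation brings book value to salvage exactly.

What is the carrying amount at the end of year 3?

Depreciable base = $86,990 − $5,600 = $81,390.
Year 1: ⌊$86,990 × 150%/4⌋ = $32,621. Book value $54,369.
Year 2: ⌊$54,369 × 150%/4⌋ = $20,388. Book value $33,981.
Year 3: ⌊$33,981 × 150%/4⌋ = $12,742. Book value $21,239.

$21,239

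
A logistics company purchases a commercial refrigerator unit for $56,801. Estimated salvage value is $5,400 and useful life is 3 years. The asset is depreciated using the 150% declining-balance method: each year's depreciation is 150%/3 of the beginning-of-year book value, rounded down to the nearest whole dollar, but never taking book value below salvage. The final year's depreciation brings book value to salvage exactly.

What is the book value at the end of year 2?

Depreciable base = $56,801 − $5,400 = $51,401.
Year 1: ⌊$56,801 × 150%/3⌋ = $28,400. Book value $28,401.
Year 2: ⌊$28,401 × 150%/3⌋ = $14,200. Book value $14,201.

$14,201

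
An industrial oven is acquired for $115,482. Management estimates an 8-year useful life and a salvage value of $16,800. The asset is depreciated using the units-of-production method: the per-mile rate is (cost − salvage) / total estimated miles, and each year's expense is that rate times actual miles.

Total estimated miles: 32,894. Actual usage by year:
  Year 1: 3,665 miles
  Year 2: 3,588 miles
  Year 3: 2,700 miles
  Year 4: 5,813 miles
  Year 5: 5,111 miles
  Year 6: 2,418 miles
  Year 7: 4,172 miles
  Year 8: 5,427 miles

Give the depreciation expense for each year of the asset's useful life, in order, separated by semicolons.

Depreciable base = $115,482 − $16,800 = $98,682.
Rate = $98,682 / 32,894 miles = $3 per mile.
Year 1: 3,665 × $3 = $10,995. Book value $104,487.
Year 2: 3,588 × $3 = $10,764. Book value $93,723.
Year 3: 2,700 × $3 = $8,100. Book value $85,623.
Year 4: 5,813 × $3 = $17,439. Book value $68,184.
Year 5: 5,111 × $3 = $15,333. Book value $52,851.
Year 6: 2,418 × $3 = $7,254. Book value $45,597.
Year 7: 4,172 × $3 = $12,516. Book value $33,081.
Year 8: 5,427 × $3 = $16,281. Book value $16,800.

$10,995; $10,764; $8,100; $17,439; $15,333; $7,254; $12,516; $16,281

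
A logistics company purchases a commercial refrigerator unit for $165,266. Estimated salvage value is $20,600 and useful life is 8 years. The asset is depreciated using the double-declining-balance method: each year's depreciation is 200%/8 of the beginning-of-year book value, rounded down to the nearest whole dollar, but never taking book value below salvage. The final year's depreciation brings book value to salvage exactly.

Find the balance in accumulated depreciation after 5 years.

$126,046

Depreciable base = $165,266 − $20,600 = $144,666.
Year 1: ⌊$165,266 × 200%/8⌋ = $41,316. Book value $123,950.
Year 2: ⌊$123,950 × 200%/8⌋ = $30,987. Book value $92,963.
Year 3: ⌊$92,963 × 200%/8⌋ = $23,240. Book value $69,723.
Year 4: ⌊$69,723 × 200%/8⌋ = $17,430. Book value $52,293.
Year 5: ⌊$52,293 × 200%/8⌋ = $13,073. Book value $39,220.
Accumulated through year 5 = $165,266 − $39,220 = $126,046.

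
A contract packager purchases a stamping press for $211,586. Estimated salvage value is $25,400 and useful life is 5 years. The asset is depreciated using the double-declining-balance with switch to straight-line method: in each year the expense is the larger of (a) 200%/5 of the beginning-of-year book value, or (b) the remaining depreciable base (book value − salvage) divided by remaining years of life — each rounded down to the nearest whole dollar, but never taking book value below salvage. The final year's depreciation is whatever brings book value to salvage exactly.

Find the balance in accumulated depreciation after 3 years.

$165,882

Depreciable base = $211,586 − $25,400 = $186,186.
Year 1: DB = ⌊$211,586 × 200%/5⌋ = $84,634; SL = ⌊$186,186/5⌋ = $37,237 → take DB $84,634. Book value $126,952.
Year 2: DB = ⌊$126,952 × 200%/5⌋ = $50,780; SL = ⌊$101,552/4⌋ = $25,388 → take DB $50,780. Book value $76,172.
Year 3: DB = ⌊$76,172 × 200%/5⌋ = $30,468; SL = ⌊$50,772/3⌋ = $16,924 → take DB $30,468. Book value $45,704.
Accumulated through year 3 = $211,586 − $45,704 = $165,882.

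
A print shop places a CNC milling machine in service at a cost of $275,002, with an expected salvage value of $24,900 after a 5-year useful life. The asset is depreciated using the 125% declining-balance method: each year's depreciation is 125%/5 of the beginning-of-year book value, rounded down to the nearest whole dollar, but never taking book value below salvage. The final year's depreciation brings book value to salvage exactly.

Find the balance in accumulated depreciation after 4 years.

Depreciable base = $275,002 − $24,900 = $250,102.
Year 1: ⌊$275,002 × 125%/5⌋ = $68,750. Book value $206,252.
Year 2: ⌊$206,252 × 125%/5⌋ = $51,563. Book value $154,689.
Year 3: ⌊$154,689 × 125%/5⌋ = $38,672. Book value $116,017.
Year 4: ⌊$116,017 × 125%/5⌋ = $29,004. Book value $87,013.
Accumulated through year 4 = $275,002 − $87,013 = $187,989.

$187,989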